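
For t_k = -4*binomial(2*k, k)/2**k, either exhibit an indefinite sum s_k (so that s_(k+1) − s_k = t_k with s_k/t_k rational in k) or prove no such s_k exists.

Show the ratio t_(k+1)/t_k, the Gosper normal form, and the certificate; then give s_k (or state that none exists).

The ratio is (2*k + 1)/(k + 1).
Take A(k)=2*k + 1, B(k)=k + 1, C(k)=1.
Set up (2*k + 1)·f(k+1) − (k)·f(k) − (1) = 0.
Degrees (1,1,0) ⇒ d ≤ -1.
Bound -1 < 0, so the key equation has no polynomial solution.

no hypergeometric antidifference exists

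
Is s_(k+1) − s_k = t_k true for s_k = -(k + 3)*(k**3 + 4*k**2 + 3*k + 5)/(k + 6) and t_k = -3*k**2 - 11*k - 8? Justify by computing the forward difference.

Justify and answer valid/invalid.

Invalid: residual 3*(2*k**3 + 25*k**2 + 71*k + 43)/(k**2 + 13*k + 42) ≠ 0.

s_(k+1) = (-k**4 - 11*k**3 - 42*k**2 - 69*k - 52)/(k + 7)
s_(k+1) − s_k = (-3*k**4 - 44*k**3 - 202*k**2 - 353*k - 207)/(k**2 + 13*k + 42)
(s_(k+1) − s_k) − t_k = 3*(2*k**3 + 25*k**2 + 71*k + 43)/(k**2 + 13*k + 42)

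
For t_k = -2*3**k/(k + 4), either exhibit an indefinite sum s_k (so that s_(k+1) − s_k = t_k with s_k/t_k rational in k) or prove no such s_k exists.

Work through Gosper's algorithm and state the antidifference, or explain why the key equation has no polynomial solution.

r(k) = 3*(k + 4)/(k + 5) after simplifying.
Normal form (A,B,C) = (3*k + 12, k + 5, 1).
f must satisfy (3*k + 12)·f(k+1) − (k + 4)·f(k) = 1.
Degrees (1,1,0) ⇒ d ≤ -1.
Bound -1 < 0, so the key equation has no polynomial solution.

no hypergeometric antidifference exists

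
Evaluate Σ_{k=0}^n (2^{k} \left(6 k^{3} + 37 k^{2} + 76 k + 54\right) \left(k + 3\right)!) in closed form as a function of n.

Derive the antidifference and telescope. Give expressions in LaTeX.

S(n) = 6 \cdot 2^{n} n^{2} \left(n + 4\right)! + 16 \cdot 2^{n} n \left(n + 4\right)! + 14 \cdot 2^{n} \left(n + 4\right)! - 12

Ratio r(k) = 2*(6*k**4 + 79*k**3 + 388*k**2 + 845*k + 692)/(6*k**3 + 37*k**2 + 76*k + 54).
Normal form (A,B,C) = (2*k + 8, 1, k**3 + 37*k**2/6 + 38*k/3 + 9).
Solve (2*k + 8)·f(k+1) − (1)·f(k) = k**3 + 37*k**2/6 + 38*k/3 + 9.
deg f ≤ 2 (via 1,0,3).
Solve for f: f(k) = (3*k**2 + 2*k + 2)/6 (degree 2 ≤ 2).
Then R = B(k−1)f/C = (3*k**2 + 2*k + 2)/(6*k**3 + 37*k**2 + 76*k + 54), so s_k = R(k)·t_k = 2**k*(3*k**2 + 2*k + 2)*factorial(k + 3).
Δs = 2**k*(6*k**3 + 37*k**2 + 76*k + 54)*factorial(k + 3), as required.
Σ_(k=0)^n t_k = s_(n+1) − s_(0) = (2**(n + 1)*(3*n**2 + 8*n + 7)*factorial(n + 4)) − (12), i.e. 6*2**n*n**2*factorial(n + 4) + 16*2**n*n*factorial(n + 4) + 14*2**n*factorial(n + 4) - 12.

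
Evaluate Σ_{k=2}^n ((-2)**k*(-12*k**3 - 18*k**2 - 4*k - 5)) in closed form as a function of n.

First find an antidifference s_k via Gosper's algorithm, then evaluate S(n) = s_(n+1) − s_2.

S(n) = -8*(-2)**n*n**3 - 20*(-2)**n*n**2 - 8*(-2)**n*n - 2*(-2)**n - 76

r(k) = 2*(-12*k**3 - 54*k**2 - 76*k - 39)/(12*k**3 + 18*k**2 + 4*k + 5) after simplifying.
Factor: A=-2; B=1; C=k**3 + 3*k**2/2 + k/3 + 5/12.
Key eq: (-2)·f(k+1) = (1)·f(k) + (k**3 + 3*k**2/2 + k/3 + 5/12).
d = 3 from the (0,0,3) case.
Match coefficients ⇒ f(k) = -(4*k**3 - 2*k**2 - 4*k + 3)/12.
Certificate R = B(k−1)f/C = -(4*k**3 - 2*k**2 - 4*k + 3)/(12*k**3 + 18*k**2 + 4*k + 5) gives s_k = (-2)**k*(4*k**3 - 2*k**2 - 4*k + 3).
s_(k+1) − s_k = (-2)**k*(-12*k**3 - 18*k**2 - 4*k - 5) = t_k.
Σ_(k=2)^n t_k = s_(n+1) − s_(2) = ((-2)**(n + 1)*(4*n**3 + 10*n**2 + 4*n + 1)) − (76), i.e. -8*(-2)**n*n**3 - 20*(-2)**n*n**2 - 8*(-2)**n*n - 2*(-2)**n - 76.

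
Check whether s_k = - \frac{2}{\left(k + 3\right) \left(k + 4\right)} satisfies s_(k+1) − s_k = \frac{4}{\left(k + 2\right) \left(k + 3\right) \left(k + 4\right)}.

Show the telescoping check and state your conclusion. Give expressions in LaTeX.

Invalid: residual - \frac{12}{k^{4} + 14 k^{3} + 71 k^{2} + 154 k + 120} ≠ 0.

s_(k+1) = -2/((k + 4)*(k + 5))
s_(k+1) − s_k = 4/(k**3 + 12*k**2 + 47*k + 60)
(s_(k+1) − s_k) − t_k = -12/(k**4 + 14*k**3 + 71*k**2 + 154*k + 120)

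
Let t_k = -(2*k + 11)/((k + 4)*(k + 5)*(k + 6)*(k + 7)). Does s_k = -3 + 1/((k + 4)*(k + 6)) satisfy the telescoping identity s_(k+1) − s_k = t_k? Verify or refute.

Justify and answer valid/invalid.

s_(k+1) = -3 + 1/((k + 5)*(k + 7))
s_(k+1) − s_k = (-2*k - 11)/(k**4 + 22*k**3 + 179*k**2 + 638*k + 840)
(s_(k+1) − s_k) − t_k = 0

Valid — Δs_k = t_k.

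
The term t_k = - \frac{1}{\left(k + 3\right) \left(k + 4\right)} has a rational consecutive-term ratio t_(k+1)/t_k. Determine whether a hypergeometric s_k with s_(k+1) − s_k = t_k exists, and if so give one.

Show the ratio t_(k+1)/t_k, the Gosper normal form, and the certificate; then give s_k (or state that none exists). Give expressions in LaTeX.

s_k = - \frac{k}{3 k + 9}

Compute t_(k+1)/t_k: get (k + 3)/(k + 5).
So A=k + 3 and B=k + 5, with C=1.
Set up (k + 3)·f(k+1) − (k + 4)·f(k) − (1) = 0.
Degrees (1,1,0) ⇒ d ≤ 1.
Coefficient equations give f(k) = k/3.
Certificate R = B(k−1)f/C = k*(k + 4)/3 gives s_k = -k/(3*k + 9).
Check: Δs_k = -1/(k**2 + 7*k + 12). ✓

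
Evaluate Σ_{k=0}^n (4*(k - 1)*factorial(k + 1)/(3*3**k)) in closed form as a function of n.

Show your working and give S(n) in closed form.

S(n) = -4 + 4*factorial(n + 2)/(3*3**n)

Compute t_(k+1)/t_k: get k*(k + 2)/(3*(k - 1)).
Factor: A=k/3 + 2/3; B=1; C=k - 1.
Set up (k/3 + 2/3)·f(k+1) − (1)·f(k) − (k - 1) = 0.
From deg A=1, deg B=0, deg C=1: d=0.
Coefficient equations give f(k) = 3.
Certificate R = B(k−1)f/C = 3/(k - 1) gives s_k = 4*factorial(k + 1)/3**k.
Verify: 4*(k - 1)*factorial(k + 1)/(3*3**k) matches t_k.
Telescope: S(n) = s_(n+1) − s_(0) = 4*3**(-n - 1)*factorial(n + 2) − (4) = -4 + 4*factorial(n + 2)/(3*3**n).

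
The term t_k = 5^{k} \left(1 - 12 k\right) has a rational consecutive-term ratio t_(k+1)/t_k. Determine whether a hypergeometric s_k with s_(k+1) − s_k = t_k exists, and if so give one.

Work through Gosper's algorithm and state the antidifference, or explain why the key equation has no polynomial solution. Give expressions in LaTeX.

Compute t_(k+1)/t_k: get 5*(12*k + 11)/(12*k - 1).
Gosper form: A/B · C(k+1)/C(k) with A=5, B=1, C=k - 1/12.
Key eq: (5)·f(k+1) = (1)·f(k) + (k - 1/12).
d = 1 from the (0,0,1) case.
Solving with deg f ≤ 1: f(k) = (3*k - 4)/12.
Certificate R = B(k−1)f/C = (3*k - 4)/(12*k - 1) gives s_k = 5**k*(4 - 3*k).
Check: Δs_k = 5**k*(1 - 12*k). ✓

s_k = 5^{k} \left(4 - 3 k\right)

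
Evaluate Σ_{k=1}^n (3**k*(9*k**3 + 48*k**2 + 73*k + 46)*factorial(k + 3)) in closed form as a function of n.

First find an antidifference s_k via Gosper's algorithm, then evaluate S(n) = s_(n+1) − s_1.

S(n) = 9*3**n*n**2*factorial(n + 4) + 15*3**n*n*factorial(n + 4) + 12*3**n*factorial(n + 4) - 288

Step 1: r(k) = 3*(9*k**4 + 111*k**3 + 496*k**2 + 960*k + 704)/(9*k**3 + 48*k**2 + 73*k + 46).
A = 3*k + 12, B = 1, C = k**3 + 16*k**2/3 + 73*k/9 + 46/9.
Need (3*k + 12)·f(k+1) − (1)·f(k) = k**3 + 16*k**2/3 + 73*k/9 + 46/9.
Degrees (1,0,3) ⇒ d ≤ 2.
Solving with deg f ≤ 2: f(k) = (3*k**2 - k + 2)/9.
Certificate R = B(k−1)f/C = (3*k**2 - k + 2)/(9*k**3 + 48*k**2 + 73*k + 46) gives s_k = 3**k*(3*k**2 - k + 2)*factorial(k + 3).
Verify: 3**k*(9*k**3 + 48*k**2 + 73*k + 46)*factorial(k + 3) matches t_k.
Σ_(k=1)^n t_k = s_(n+1) − s_(1) = (3**(n + 1)*(3*n**2 + 5*n + 4)*factorial(n + 4)) − (288), i.e. 9*3**n*n**2*factorial(n + 4) + 15*3**n*n*factorial(n + 4) + 12*3**n*factorial(n + 4) - 288.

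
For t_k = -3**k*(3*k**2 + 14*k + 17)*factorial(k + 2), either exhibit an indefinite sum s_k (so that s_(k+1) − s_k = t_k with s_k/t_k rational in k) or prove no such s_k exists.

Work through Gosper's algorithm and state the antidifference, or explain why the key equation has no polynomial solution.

s_k = -3**k*(k + 1)*factorial(k + 2)

Ratio r(k) = 3*(3*k**3 + 29*k**2 + 94*k + 102)/(3*k**2 + 14*k + 17).
A = 3*k + 9, B = 1, C = k**2 + 14*k/3 + 17/3.
Key eq: (3*k + 9)·f(k+1) = (1)·f(k) + (k**2 + 14*k/3 + 17/3).
Degrees (1,0,2) ⇒ d ≤ 1.
Solving with deg f ≤ 1: f(k) = (k + 1)/3.
Certificate R = B(k−1)f/C = (k + 1)/(3*k**2 + 14*k + 17) gives s_k = -3**k*(k + 1)*factorial(k + 2).
Verify: -3**k*(3*k**2 + 14*k + 17)*factorial(k + 2) matches t_k.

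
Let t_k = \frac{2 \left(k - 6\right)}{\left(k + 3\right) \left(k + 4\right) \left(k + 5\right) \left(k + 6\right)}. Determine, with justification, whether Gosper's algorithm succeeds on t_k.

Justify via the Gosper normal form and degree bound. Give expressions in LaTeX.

Yes. s_k = \frac{k \left(- k^{2} - 12 k - 67\right)}{20 \left(k + 3\right) \left(k + 4\right) \left(k + 5\right)}.

r(k) = (k - 5)*(k + 3)/((k - 6)*(k + 7)) after simplifying.
A = k + 3, B = k + 7, C = k - 6.
Need (k + 3)·f(k+1) − (k + 6)·f(k) = k - 6.
d = 3 from the (1,1,1) case.
Coefficient equations give f(k) = -k*(k**2 + 12*k + 67)/40.
R(k) = B(k−1)·f(k)/C(k) = -k*(k + 6)*(k**2 + 12*k + 67)/(40*(k - 6)); s_k = R·t_k = k*(-k**2 - 12*k - 67)/(20*(k + 3)*(k + 4)*(k + 5)).
Verify: 2*(k - 6)/(k**4 + 18*k**3 + 119*k**2 + 342*k + 360) matches t_k.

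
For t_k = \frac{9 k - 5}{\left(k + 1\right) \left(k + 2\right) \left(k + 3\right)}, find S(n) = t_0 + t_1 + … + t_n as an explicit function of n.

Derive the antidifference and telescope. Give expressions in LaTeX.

S(n) = \frac{n^{2} - 4 n - 5}{n^{2} + 5 n + 6}

Step 1: r(k) = (k + 1)*(9*k + 4)/((k + 4)*(9*k - 5)).
So A=k + 1 and B=k + 4, with C=k - 5/9.
Need (k + 1)·f(k+1) − (k + 3)·f(k) = k - 5/9.
d = 2 from the (1,1,1) case.
A polynomial solution: f(k) = k*(k - 6)/9.
Then R = B(k−1)f/C = k*(k - 6)*(k + 3)/(9*k - 5), so s_k = R(k)·t_k = k*(k - 6)/((k + 1)*(k + 2)).
Verify: (9*k - 5)/(k**3 + 6*k**2 + 11*k + 6) matches t_k.
Telescope: S(n) = s_(n+1) − s_(0) = (n**2 - 4*n - 5)/(n**2 + 5*n + 6) − (0) = (n**2 - 4*n - 5)/(n**2 + 5*n + 6).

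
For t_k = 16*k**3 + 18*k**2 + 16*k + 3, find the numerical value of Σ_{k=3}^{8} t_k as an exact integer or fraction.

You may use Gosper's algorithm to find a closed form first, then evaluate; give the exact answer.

Σ = 24720

Ratio r(k) = (16*k**3 + 66*k**2 + 100*k + 53)/(16*k**3 + 18*k**2 + 16*k + 3).
Factor: A=1; B=1; C=k**3 + 9*k**2/8 + k + 3/16.
Need (1)·f(k+1) − (1)·f(k) = k**3 + 9*k**2/8 + k + 3/16.
From deg A=0, deg B=0, deg C=3: d=4.
Solve for f: f(k) = k*(4*k**3 - 2*k**2 + 3*k - 2)/16 (degree 4 ≤ 4).
R(k) = B(k−1)·f(k)/C(k) = k*(4*k**3 - 2*k**2 + 3*k - 2)/(16*k**3 + 18*k**2 + 16*k + 3); s_k = R·t_k = k*(4*k**3 - 2*k**2 + 3*k - 2).
Verify: 16*k**3 + 18*k**2 + 16*k + 3 matches t_k.
Evaluate s at k=9 and k=3: 25011 and 291; difference 24720.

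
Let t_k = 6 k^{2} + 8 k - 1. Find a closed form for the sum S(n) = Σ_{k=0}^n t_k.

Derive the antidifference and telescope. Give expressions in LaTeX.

S(n) = 2 n^{3} + 7 n^{2} + 4 n - 1

The ratio is (6*k**2 + 20*k + 13)/(6*k**2 + 8*k - 1).
So A=1 and B=1, with C=k**2 + 4*k/3 - 1/6.
Need (1)·f(k+1) − (1)·f(k) = k**2 + 4*k/3 - 1/6.
deg f ≤ 3 (via 0,0,2).
Match coefficients ⇒ f(k) = k*(2*k**2 + k - 4)/6.
R(k) = B(k−1)·f(k)/C(k) = k*(2*k**2 + k - 4)/(6*k**2 + 8*k - 1); s_k = R·t_k = k*(2*k**2 + k - 4).
s_(k+1) − s_k = 6*k**2 + 8*k - 1 = t_k.
s_(n+1) = 2*n**3 + 7*n**2 + 4*n - 1 and s_(0) = 0, so S(n) = 2*n**3 + 7*n**2 + 4*n - 1.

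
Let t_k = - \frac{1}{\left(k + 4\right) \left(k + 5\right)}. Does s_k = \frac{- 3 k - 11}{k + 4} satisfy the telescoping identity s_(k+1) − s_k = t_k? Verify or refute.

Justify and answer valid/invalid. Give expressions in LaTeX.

Valid: the claim telescopes to t_k.

s_(k+1) = (-3*k - 14)/(k + 5)
s_(k+1) − s_k = -1/(k**2 + 9*k + 20)
(s_(k+1) − s_k) − t_k = 0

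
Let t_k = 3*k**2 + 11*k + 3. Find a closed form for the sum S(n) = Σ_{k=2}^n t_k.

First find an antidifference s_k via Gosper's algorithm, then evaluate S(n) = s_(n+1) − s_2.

S(n) = n**3 + 7*n**2 + 9*n - 17

Ratio r(k) = (3*k**2 + 17*k + 17)/(3*k**2 + 11*k + 3).
A = 1, B = 1, C = k**2 + 11*k/3 + 1.
Solve (1)·f(k+1) − (1)·f(k) = k**2 + 11*k/3 + 1.
Bound: deg f ≤ 3.
Solving with deg f ≤ 3: f(k) = k*(k**2 + 4*k - 2)/3.
So s_k = (B(k−1)f/C)·t_k = (k*(k**2 + 4*k - 2)/(3*k**2 + 11*k + 3))·t_k = k*(k**2 + 4*k - 2).
Check: Δs_k = 3*k**2 + 11*k + 3. ✓
s_(n+1) = n**3 + 7*n**2 + 9*n + 3 and s_(2) = 20, so S(n) = n**3 + 7*n**2 + 9*n - 17.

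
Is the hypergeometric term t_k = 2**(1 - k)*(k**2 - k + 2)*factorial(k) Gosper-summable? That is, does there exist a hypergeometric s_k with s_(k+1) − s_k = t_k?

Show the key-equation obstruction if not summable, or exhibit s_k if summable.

Yes. s_k = 2**(2 - k)*(k - 1)*factorial(k).

t_(k+1)/t_k = (k + 1)*(-k + (k + 1)**2 + 1)/(2*(k**2 - k + 2)).
A = k/2 + 1/2, B = 1, C = k**2 - k + 2.
Key eq: (k/2 + 1/2)·f(k+1) = (1)·f(k) + (k**2 - k + 2).
Bound: deg f ≤ 1.
Solve for f: f(k) = 2*(k - 1) (degree 1 ≤ 1).
Then R = B(k−1)f/C = 2*(k - 1)/(k**2 - k + 2), so s_k = R(k)·t_k = 2**(2 - k)*(k - 1)*factorial(k).
s_(k+1) − s_k = 2**(1 - k)*(k**2 - k + 2)*factorial(k) = t_k.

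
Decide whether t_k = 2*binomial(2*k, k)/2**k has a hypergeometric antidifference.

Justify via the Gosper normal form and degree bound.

No. Not Gosper-summable.

t_(k+1)/t_k = (2*k + 1)/(k + 1).
So A=2*k + 1 and B=k + 1, with C=1.
Key eq: (2*k + 1)·f(k+1) = (k)·f(k) + (1).
Bound: deg f ≤ -1.
Bound -1 < 0, so the key equation has no polynomial solution.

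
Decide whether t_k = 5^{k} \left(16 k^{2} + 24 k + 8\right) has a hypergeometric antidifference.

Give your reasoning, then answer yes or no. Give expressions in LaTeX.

Yes. s_k = 5^{k} \left(4 k^{2} - 4 k + 2\right).

r(k) = 5*(2*k**2 + 7*k + 6)/(2*k**2 + 3*k + 1) after simplifying.
Factor: A=5; B=1; C=k**2 + 3*k/2 + 1/2.
f must satisfy (5)·f(k+1) − (1)·f(k) = k**2 + 3*k/2 + 1/2.
d = 2 from the (0,0,2) case.
Solve for f: f(k) = (2*k**2 - 2*k + 1)/8 (degree 2 ≤ 2).
Certificate R = B(k−1)f/C = (2*k**2 - 2*k + 1)/(4*(k + 1)*(2*k + 1)) gives s_k = 5**k*(4*k**2 - 4*k + 2).
Δs = 5**k*(16*k**2 + 24*k + 8), as required.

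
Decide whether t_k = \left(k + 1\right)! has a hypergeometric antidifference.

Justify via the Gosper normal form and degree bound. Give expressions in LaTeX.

Compute t_(k+1)/t_k: get k + 2.
So A=k + 2 and B=1, with C=1.
f must satisfy (k + 2)·f(k+1) − (1)·f(k) = 1.
Bound: deg f ≤ -1.
Bound -1 < 0, so the key equation has no polynomial solution.

No. Not Gosper-summable.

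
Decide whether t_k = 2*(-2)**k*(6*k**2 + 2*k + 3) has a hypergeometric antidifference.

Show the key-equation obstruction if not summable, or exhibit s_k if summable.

t_(k+1)/t_k = 2*(-6*k**2 - 14*k - 11)/(6*k**2 + 2*k + 3).
Normal form (A,B,C) = (-2, 1, k**2 + k/3 + 1/2).
Solve (-2)·f(k+1) − (1)·f(k) = k**2 + k/3 + 1/2.
d = 2 from the (0,0,2) case.
A polynomial solution: f(k) = -(2*k**2 - 2*k + 1)/6.
Certificate R = B(k−1)f/C = -(2*k**2 - 2*k + 1)/(6*k**2 + 2*k + 3) gives s_k = (-2)**(k + 1)*(2*k**2 - 2*k + 1).
s_(k+1) − s_k = 2*(-2)**k*(6*k**2 + 2*k + 3) = t_k.

Yes. s_k = (-2)**(k + 1)*(2*k**2 - 2*k + 1).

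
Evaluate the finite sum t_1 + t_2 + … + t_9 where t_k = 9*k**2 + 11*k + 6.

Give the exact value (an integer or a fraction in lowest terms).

Ratio r(k) = (9*k**2 + 29*k + 26)/(9*k**2 + 11*k + 6).
Gosper form: A/B · C(k+1)/C(k) with A=1, B=1, C=k**2 + 11*k/9 + 2/3.
Need (1)·f(k+1) − (1)·f(k) = k**2 + 11*k/9 + 2/3.
Degrees (0,0,2) ⇒ d ≤ 3.
Solving with deg f ≤ 3: f(k) = k*(3*k**2 + k + 2)/9.
Get s_k = R·t_k = k*(3*k**2 + k + 2) with R(k) = B(k−1)f(k)/C(k) = k*(3*k**2 + k + 2)/(9*k**2 + 11*k + 6).
Δs = 9*k**2 + 11*k + 6, as required.
Evaluate s at k=10 and k=1: 3120 and 6; difference 3114.

Σ = 3114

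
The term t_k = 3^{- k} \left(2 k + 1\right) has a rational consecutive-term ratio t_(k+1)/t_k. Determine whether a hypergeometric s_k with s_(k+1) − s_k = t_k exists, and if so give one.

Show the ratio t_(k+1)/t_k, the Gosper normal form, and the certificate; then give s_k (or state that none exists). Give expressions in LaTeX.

r(k) = (2*k + 3)/(3*(2*k + 1)) after simplifying.
Gosper form: A/B · C(k+1)/C(k) with A=1/3, B=1, C=k + 1/2.
Key eq: (1/3)·f(k+1) = (1)·f(k) + (k + 1/2).
Degrees (0,0,1) ⇒ d ≤ 1.
A polynomial solution: f(k) = -3*(k + 1)/2.
Certificate R = B(k−1)f/C = -3*(k + 1)/(2*k + 1) gives s_k = 3**(1 - k)*(-k - 1).
Δs = (2*k + 1)/3**k, as required.

s_k = 3^{1 - k} \left(- k - 1\right)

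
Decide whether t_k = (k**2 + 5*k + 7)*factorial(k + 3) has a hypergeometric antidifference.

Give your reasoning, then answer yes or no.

Yes. s_k = (k + 1)*factorial(k + 3).

Step 1: r(k) = (k + 4)*(5*k + (k + 1)**2 + 12)/(k**2 + 5*k + 7).
Normal form (A,B,C) = (k + 4, 1, k**2 + 5*k + 7).
Key eq: (k + 4)·f(k+1) = (1)·f(k) + (k**2 + 5*k + 7).
Degrees (1,0,2) ⇒ d ≤ 1.
Solving with deg f ≤ 1: f(k) = k + 1.
Then R = B(k−1)f/C = (k + 1)/(k**2 + 5*k + 7), so s_k = R(k)·t_k = (k + 1)*factorial(k + 3).
s_(k+1) − s_k = (k**2 + 5*k + 7)*factorial(k + 3) = t_k.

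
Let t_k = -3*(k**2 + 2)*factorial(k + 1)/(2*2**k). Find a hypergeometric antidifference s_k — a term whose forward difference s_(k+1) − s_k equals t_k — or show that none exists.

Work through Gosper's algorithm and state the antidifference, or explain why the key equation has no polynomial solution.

The ratio is (k + 2)*((k + 1)**2 + 2)/(2*(k**2 + 2)).
Normal form (A,B,C) = (k/2 + 1, 1, k**2 + 2).
Solve (k/2 + 1)·f(k+1) − (1)·f(k) = k**2 + 2.
Bound: deg f ≤ 1.
Solving with deg f ≤ 1: f(k) = 2*(k - 1).
R(k) = B(k−1)·f(k)/C(k) = 2*(k - 1)/(k**2 + 2); s_k = R·t_k = -3*(k - 1)*factorial(k + 1)/2**k.
Check: Δs_k = -3*(k**2 + 2)*factorial(k + 1)/(2*2**k). ✓

s_k = -3*(k - 1)*factorial(k + 1)/2**k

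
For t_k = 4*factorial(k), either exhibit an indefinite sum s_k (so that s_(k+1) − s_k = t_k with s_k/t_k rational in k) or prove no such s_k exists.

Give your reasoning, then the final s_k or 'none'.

r(k) = k + 1 after simplifying.
A = k + 1, B = 1, C = 1.
Need (k + 1)·f(k+1) − (1)·f(k) = 1.
deg f ≤ -1 (via 1,0,0).
Bound -1 < 0, so the key equation has no polynomial solution.

not Gosper-summable; s_k does not exist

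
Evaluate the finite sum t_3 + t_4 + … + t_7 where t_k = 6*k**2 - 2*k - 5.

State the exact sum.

Σ = 735

Step 1: r(k) = (6*k**2 + 10*k - 1)/(6*k**2 - 2*k - 5).
Take A(k)=1, B(k)=1, C(k)=k**2 - k/3 - 5/6.
f must satisfy (1)·f(k+1) − (1)·f(k) = k**2 - k/3 - 5/6.
From deg A=0, deg B=0, deg C=2: d=3.
Match coefficients ⇒ f(k) = k*(2*k**2 - 4*k - 3)/6.
Then R = B(k−1)f/C = k*(2*k**2 - 4*k - 3)/(6*k**2 - 2*k - 5), so s_k = R(k)·t_k = k*(2*k**2 - 4*k - 3).
s_(k+1) − s_k = 6*k**2 - 2*k - 5 = t_k.
Σ_(k=3)^(7) t_k = s_(8) − s_(3) = 744 − (9) = 735.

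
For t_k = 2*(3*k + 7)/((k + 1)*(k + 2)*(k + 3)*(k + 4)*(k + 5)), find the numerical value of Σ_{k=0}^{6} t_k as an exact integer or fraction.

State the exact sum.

Ratio r(k) = (k + 1)*(3*k + 10)/((k + 6)*(3*k + 7)).
Gosper form: A/B · C(k+1)/C(k) with A=k + 1, B=k + 6, C=k + 7/3.
Key eq: (k + 1)·f(k+1) = (k + 5)·f(k) + (k + 7/3).
From deg A=1, deg B=1, deg C=1: d=4.
Match coefficients ⇒ f(k) = k*(k + 2)*(k**2 + 8*k + 19)/36.
Then R = B(k−1)f/C = k*(k + 2)*(k + 5)*(k**2 + 8*k + 19)/(12*(3*k + 7)), so s_k = R(k)·t_k = k*(k**2 + 8*k + 19)/(6*(k**3 + 8*k**2 + 19*k + 12)).
Verify: 2*(3*k + 7)/(k**5 + 15*k**4 + 85*k**3 + 225*k**2 + 274*k + 120) matches t_k.
Sum = s_(7) − s_(0); s_(7) = 217/1320, s_(0) = 0 ⇒ 217/1320.

Σ = 217/1320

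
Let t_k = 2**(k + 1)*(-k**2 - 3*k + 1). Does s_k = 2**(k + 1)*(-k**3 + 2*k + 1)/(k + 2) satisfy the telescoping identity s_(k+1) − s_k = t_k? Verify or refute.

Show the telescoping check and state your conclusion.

s_(k+1) = 2**(k + 2)*(2*k - (k + 1)**3 + 3)/(k + 3)
s_(k+1) − s_k = 2**(k + 1)*(-k**4 - 7*k**3 - 16*k**2 - 7*k + 5)/(k**2 + 5*k + 6)
(s_(k+1) − s_k) − t_k = 2**(k + 1)*(k**3 + 4*k**2 + 6*k - 1)/(k**2 + 5*k + 6)

Invalid: residual 2**(k + 1)*(k**3 + 4*k**2 + 6*k - 1)/(k**2 + 5*k + 6) ≠ 0.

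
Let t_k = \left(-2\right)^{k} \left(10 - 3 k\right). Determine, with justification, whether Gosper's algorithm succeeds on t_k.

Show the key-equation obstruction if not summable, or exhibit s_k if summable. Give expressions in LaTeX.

Yes. s_k = \left(-2\right)^{k} \left(k - 4\right).

The ratio is 2*(7 - 3*k)/(3*k - 10).
So A=-2 and B=1, with C=k - 10/3.
Need (-2)·f(k+1) − (1)·f(k) = k - 10/3.
From deg A=0, deg B=0, deg C=1: d=1.
Coefficient equations give f(k) = -(k - 4)/3.
Then R = B(k−1)f/C = -(k - 4)/(3*k - 10), so s_k = R(k)·t_k = (-2)**k*(k - 4).
Check: Δs_k = (-2)**k*(10 - 3*k). ✓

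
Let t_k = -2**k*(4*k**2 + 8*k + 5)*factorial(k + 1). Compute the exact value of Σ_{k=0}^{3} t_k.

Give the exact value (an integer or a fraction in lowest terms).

t_(k+1)/t_k = 2*(4*k**3 + 24*k**2 + 49*k + 34)/(4*k**2 + 8*k + 5).
Normal form (A,B,C) = (2*k + 4, 1, k**2 + 2*k + 5/4).
Key eq: (2*k + 4)·f(k+1) = (1)·f(k) + (k**2 + 2*k + 5/4).
Degrees (1,0,2) ⇒ d ≤ 1.
Solving with deg f ≤ 1: f(k) = (2*k - 1)/4.
Get s_k = R·t_k = -2**k*(2*k - 1)*factorial(k + 1) with R(k) = B(k−1)f(k)/C(k) = (2*k - 1)/(4*k**2 + 8*k + 5).
Verify: -2**k*(4*k**2 + 8*k + 5)*factorial(k + 1) matches t_k.
Sum = s_(4) − s_(0); s_(4) = -13440, s_(0) = 1 ⇒ -13441.

Σ = -13441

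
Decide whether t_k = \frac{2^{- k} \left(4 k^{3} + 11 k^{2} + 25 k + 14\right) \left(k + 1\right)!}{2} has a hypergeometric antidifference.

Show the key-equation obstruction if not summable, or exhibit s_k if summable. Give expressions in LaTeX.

Yes. s_k = 2^{- k} \left(4 k^{2} + 3 k + 2\right) \left(k + 1\right)!.

Step 1: r(k) = (4*k**4 + 31*k**3 + 105*k**2 + 172*k + 108)/(2*(4*k**3 + 11*k**2 + 25*k + 14)).
Gosper form: A/B · C(k+1)/C(k) with A=k/2 + 1, B=1, C=k**3 + 11*k**2/4 + 25*k/4 + 7/2.
Set up (k/2 + 1)·f(k+1) − (1)·f(k) − (k**3 + 11*k**2/4 + 25*k/4 + 7/2) = 0.
d = 2 from the (1,0,3) case.
Solve for f: f(k) = (4*k**2 + 3*k + 2)/2 (degree 2 ≤ 2).
Then R = B(k−1)f/C = 2*(4*k**2 + 3*k + 2)/(4*k**3 + 11*k**2 + 25*k + 14), so s_k = R(k)·t_k = (4*k**2 + 3*k + 2)*factorial(k + 1)/2**k.
Check: Δs_k = (4*k**3 + 11*k**2 + 25*k + 14)*factorial(k + 1)/(2*2**k). ✓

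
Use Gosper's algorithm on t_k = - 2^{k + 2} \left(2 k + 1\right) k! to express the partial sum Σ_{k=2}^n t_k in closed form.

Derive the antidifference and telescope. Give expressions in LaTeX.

Compute t_(k+1)/t_k: get 2*(k + 1)*(2*k + 3)/(2*k + 1).
Normal form (A,B,C) = (2*k + 2, 1, k + 1/2).
f must satisfy (2*k + 2)·f(k+1) − (1)·f(k) = k + 1/2.
Degrees (1,0,1) ⇒ d ≤ 0.
Coefficient equations give f(k) = 1/2.
Certificate R = B(k−1)f/C = 1/(2*k + 1) gives s_k = -2**(k + 2)*factorial(k).
Verify: -2**(k + 2)*(2*k + 1)*factorial(k) matches t_k.
s_(n+1) = -2**(n + 3)*factorial(n + 1) and s_(2) = -32, so S(n) = -8*2**n*factorial(n + 1) + 32.

S(n) = - 8 \cdot 2^{n} \left(n + 1\right)! + 32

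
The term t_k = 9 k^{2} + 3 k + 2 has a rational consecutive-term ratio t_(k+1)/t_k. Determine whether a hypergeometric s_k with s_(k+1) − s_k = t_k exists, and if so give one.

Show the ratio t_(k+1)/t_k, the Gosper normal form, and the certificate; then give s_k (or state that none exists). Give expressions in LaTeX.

s_k = k \left(3 k^{2} - 3 k + 2\right)

Ratio r(k) = (9*k**2 + 21*k + 14)/(9*k**2 + 3*k + 2).
Gosper form: A/B · C(k+1)/C(k) with A=1, B=1, C=k**2 + k/3 + 2/9.
Need (1)·f(k+1) − (1)·f(k) = k**2 + k/3 + 2/9.
Bound: deg f ≤ 3.
A polynomial solution: f(k) = k*(3*k**2 - 3*k + 2)/9.
Then R = B(k−1)f/C = k*(3*k**2 - 3*k + 2)/(9*k**2 + 3*k + 2), so s_k = R(k)·t_k = k*(3*k**2 - 3*k + 2).
Δs = 9*k**2 + 3*k + 2, as required.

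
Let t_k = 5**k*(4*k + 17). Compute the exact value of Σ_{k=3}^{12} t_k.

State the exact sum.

Σ = 19531249250

r(k) = 5*(4*k + 21)/(4*k + 17) after simplifying.
A = 5, B = 1, C = k + 17/4.
Need (5)·f(k+1) − (1)·f(k) = k + 17/4.
Bound: deg f ≤ 1.
Solve for f: f(k) = (k + 3)/4 (degree 1 ≤ 1).
R(k) = B(k−1)·f(k)/C(k) = (k + 3)/(4*k + 17); s_k = R·t_k = 5**k*(k + 3).
s_(k+1) − s_k = 5**k*(4*k + 17) = t_k.
Telescoping: Σ = s_(13) − s_(3) = 19531250000 − (750) = 19531249250.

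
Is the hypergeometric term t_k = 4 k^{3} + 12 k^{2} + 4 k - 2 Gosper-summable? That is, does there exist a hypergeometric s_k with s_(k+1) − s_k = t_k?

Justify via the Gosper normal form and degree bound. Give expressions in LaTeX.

Compute t_(k+1)/t_k: get (2*k**3 + 12*k**2 + 20*k + 9)/(2*k**3 + 6*k**2 + 2*k - 1).
Factor: A=1; B=1; C=k**3 + 3*k**2 + k - 1/2.
Key eq: (1)·f(k+1) = (1)·f(k) + (k**3 + 3*k**2 + k - 1/2).
From deg A=0, deg B=0, deg C=3: d=4.
A polynomial solution: f(k) = k*(k**3 + 2*k**2 - 3*k - 2)/4.
Then R = B(k−1)f/C = k*(k**3 + 2*k**2 - 3*k - 2)/(2*(2*k**3 + 6*k**2 + 2*k - 1)), so s_k = R(k)·t_k = k*(k**3 + 2*k**2 - 3*k - 2).
Verify: 4*k**3 + 12*k**2 + 4*k - 2 matches t_k.

Yes. s_k = k \left(k^{3} + 2 k^{2} - 3 k - 2\right).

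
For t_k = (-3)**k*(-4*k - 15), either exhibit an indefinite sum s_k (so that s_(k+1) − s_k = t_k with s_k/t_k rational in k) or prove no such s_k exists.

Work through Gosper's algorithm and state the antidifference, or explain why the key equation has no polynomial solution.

s_k = (-3)**k*(k + 3)

The ratio is 3*(-4*k - 19)/(4*k + 15).
Factor: A=-3; B=1; C=k + 15/4.
Set up (-3)·f(k+1) − (1)·f(k) − (k + 15/4) = 0.
deg f ≤ 1 (via 0,0,1).
Match coefficients ⇒ f(k) = -(k + 3)/4.
Certificate R = B(k−1)f/C = -(k + 3)/(4*k + 15) gives s_k = (-3)**k*(k + 3).
Check: Δs_k = (-3)**k*(-4*k - 15). ✓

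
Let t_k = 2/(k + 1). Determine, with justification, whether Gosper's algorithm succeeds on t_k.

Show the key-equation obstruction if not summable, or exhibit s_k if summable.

t_(k+1)/t_k = (k + 1)/(k + 2).
Factor: A=k + 1; B=k + 2; C=1.
Need (k + 1)·f(k+1) − (k + 1)·f(k) = 1.
Bound: deg f ≤ 0.
Write f(k) = c0. Then LHS − RHS = -1, requiring -1 = 0: contradictory. No certificate.

No; the coefficient equations for f are inconsistent.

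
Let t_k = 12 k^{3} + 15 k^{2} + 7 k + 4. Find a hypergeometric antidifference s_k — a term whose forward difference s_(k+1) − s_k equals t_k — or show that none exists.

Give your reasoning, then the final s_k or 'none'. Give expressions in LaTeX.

The ratio is (12*k**3 + 51*k**2 + 73*k + 38)/(12*k**3 + 15*k**2 + 7*k + 4).
Gosper form: A/B · C(k+1)/C(k) with A=1, B=1, C=k**3 + 5*k**2/4 + 7*k/12 + 1/3.
f must satisfy (1)·f(k+1) − (1)·f(k) = k**3 + 5*k**2/4 + 7*k/12 + 1/3.
From deg A=0, deg B=0, deg C=3: d=4.
Solve for f: f(k) = k*(k + 1)*(3*k**2 - 4*k + 3)/12 (degree 4 ≤ 4).
R(k) = B(k−1)·f(k)/C(k) = k*(3*k**2 - 4*k + 3)/(12*k**2 + 3*k + 4); s_k = R·t_k = k*(3*k**3 - k**2 - k + 3).
Check: Δs_k = 12*k**3 + 15*k**2 + 7*k + 4. ✓

s_k = k \left(3 k^{3} - k^{2} - k + 3\right)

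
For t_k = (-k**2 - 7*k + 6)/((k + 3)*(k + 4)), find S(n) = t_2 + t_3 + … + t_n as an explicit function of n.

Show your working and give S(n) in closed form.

S(n) = (-5*n**2 + 3*n + 2)/(5*(n + 4))

r(k) = (k + 3)*(7*k + (k + 1)**2 + 1)/((k + 5)*(k**2 + 7*k - 6)) after simplifying.
A = k + 3, B = k + 5, C = k**2 + 7*k - 6.
Need (k + 3)·f(k+1) − (k + 4)·f(k) = k**2 + 7*k - 6.
From deg A=1, deg B=1, deg C=2: d=2.
Match coefficients ⇒ f(k) = k*(k - 3).
Then R = B(k−1)f/C = k*(k - 3)*(k + 4)/(k**2 + 7*k - 6), so s_k = R(k)·t_k = k*(3 - k)/(k + 3).
Δs = (-k**2 - 7*k + 6)/(k**2 + 7*k + 12), as required.
s_(n+1) = (-n**2 + n + 2)/(n + 4) and s_(2) = 2/5, so S(n) = (-5*n**2 + 3*n + 2)/(5*(n + 4)).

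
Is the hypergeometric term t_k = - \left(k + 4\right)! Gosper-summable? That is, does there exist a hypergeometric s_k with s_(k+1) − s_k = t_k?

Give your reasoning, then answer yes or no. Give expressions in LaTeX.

Compute t_(k+1)/t_k: get k + 5.
Take A(k)=k + 5, B(k)=1, C(k)=1.
Set up (k + 5)·f(k+1) − (1)·f(k) − (1) = 0.
Bound: deg f ≤ -1.
Negative degree bound (-1): no f exists, t_k not Gosper-summable.

No — t_k has no hypergeometric antidifference.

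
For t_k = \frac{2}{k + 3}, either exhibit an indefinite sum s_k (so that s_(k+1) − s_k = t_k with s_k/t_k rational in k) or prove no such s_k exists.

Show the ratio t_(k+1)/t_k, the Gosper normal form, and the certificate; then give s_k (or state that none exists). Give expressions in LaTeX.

no hypergeometric antidifference exists

Ratio r(k) = (k + 3)/(k + 4).
So A=k + 3 and B=k + 4, with C=1.
Need (k + 3)·f(k+1) − (k + 3)·f(k) = 1.
Degrees (1,1,0) ⇒ d ≤ 0.
Write f(k) = c0. Then LHS − RHS = -1, requiring -1 = 0: contradictory. No certificate.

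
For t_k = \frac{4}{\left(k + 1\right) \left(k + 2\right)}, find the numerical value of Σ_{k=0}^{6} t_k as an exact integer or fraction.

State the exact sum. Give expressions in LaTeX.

Compute t_(k+1)/t_k: get (k + 1)/(k + 3).
Factor: A=k + 1; B=k + 3; C=1.
Set up (k + 1)·f(k+1) − (k + 2)·f(k) − (1) = 0.
From deg A=1, deg B=1, deg C=0: d=1.
Match coefficients ⇒ f(k) = k.
Then R = B(k−1)f/C = k*(k + 2), so s_k = R(k)·t_k = 4*k/(k + 1).
Δs = 4/(k**2 + 3*k + 2), as required.
Telescoping: Σ = s_(7) − s_(0) = 7/2 − (0) = 7/2.

Σ = 7/2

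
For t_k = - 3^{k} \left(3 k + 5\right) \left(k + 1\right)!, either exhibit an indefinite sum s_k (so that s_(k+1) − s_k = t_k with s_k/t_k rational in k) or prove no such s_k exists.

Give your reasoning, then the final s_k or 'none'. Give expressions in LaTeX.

s_k = - 3^{k} \left(k + 1\right)!

Ratio r(k) = 3*(k + 2)*(3*k + 8)/(3*k + 5).
A = 3*k + 6, B = 1, C = k + 5/3.
f must satisfy (3*k + 6)·f(k+1) − (1)·f(k) = k + 5/3.
Bound: deg f ≤ 0.
Match coefficients ⇒ f(k) = 1/3.
R(k) = B(k−1)·f(k)/C(k) = 1/(3*k + 5); s_k = R·t_k = -3**k*factorial(k + 1).
Check: Δs_k = -3**k*(3*k + 5)*factorial(k + 1). ✓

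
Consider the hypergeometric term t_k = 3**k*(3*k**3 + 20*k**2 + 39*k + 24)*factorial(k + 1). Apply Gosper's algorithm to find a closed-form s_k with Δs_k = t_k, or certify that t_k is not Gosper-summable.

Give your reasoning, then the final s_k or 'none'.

s_k = 3**k*k*(k + 3)*factorial(k + 1)

Compute t_(k+1)/t_k: get 3*(3*k**4 + 35*k**3 + 146*k**2 + 262*k + 172)/(3*k**3 + 20*k**2 + 39*k + 24).
Factor: A=3*k + 6; B=1; C=k**3 + 20*k**2/3 + 13*k + 8.
f must satisfy (3*k + 6)·f(k+1) − (1)·f(k) = k**3 + 20*k**2/3 + 13*k + 8.
d = 2 from the (1,0,3) case.
Match coefficients ⇒ f(k) = k*(k + 3)/3.
So s_k = (B(k−1)f/C)·t_k = (k*(k + 3)/(3*k**3 + 20*k**2 + 39*k + 24))·t_k = 3**k*k*(k + 3)*factorial(k + 1).
s_(k+1) − s_k = 3**k*(3*k**3 + 20*k**2 + 39*k + 24)*factorial(k + 1) = t_k.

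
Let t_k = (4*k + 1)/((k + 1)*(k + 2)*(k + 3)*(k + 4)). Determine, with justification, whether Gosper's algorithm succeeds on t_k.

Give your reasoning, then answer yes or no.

Yes. s_k = k*(k**2 + 6*k - 1)/(6*(k + 1)*(k + 2)*(k + 3)).

The ratio is (k + 1)*(4*k + 5)/((k + 5)*(4*k + 1)).
So A=k + 1 and B=k + 5, with C=k + 1/4.
f must satisfy (k + 1)·f(k+1) − (k + 4)·f(k) = k + 1/4.
Bound: deg f ≤ 3.
Solving with deg f ≤ 3: f(k) = k*(k**2 + 6*k - 1)/24.
Then R = B(k−1)f/C = k*(k + 4)*(k**2 + 6*k - 1)/(6*(4*k + 1)), so s_k = R(k)·t_k = k*(k**2 + 6*k - 1)/(6*(k + 1)*(k + 2)*(k + 3)).
s_(k+1) − s_k = (4*k + 1)/(k**4 + 10*k**3 + 35*k**2 + 50*k + 24) = t_k.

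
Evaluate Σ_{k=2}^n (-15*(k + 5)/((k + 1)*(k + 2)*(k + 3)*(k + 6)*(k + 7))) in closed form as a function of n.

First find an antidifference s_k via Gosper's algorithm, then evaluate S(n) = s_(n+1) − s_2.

S(n) = 5*(-n**3 - 12*n**2 - 41*n + 54)/(96*(n**3 + 12*n**2 + 41*n + 42))

The ratio is (k + 1)*(k + 6)**2/((k + 4)*(k + 5)*(k + 8)).
Normal form (A,B,C) = (k + 1, k + 8, k**3 + 14*k**2 + 65*k + 100).
Need (k + 1)·f(k+1) − (k + 7)·f(k) = k**3 + 14*k**2 + 65*k + 100.
d = 6 from the (1,1,3) case.
Match coefficients ⇒ f(k) = k*(k + 3)*(k + 4)**2*(k + 5)**2/36.
Get s_k = R·t_k = 5*k*(-k**2 - 9*k - 20)/(12*(k**3 + 9*k**2 + 20*k + 12)) with R(k) = B(k−1)f(k)/C(k) = k*(k + 3)*(k + 4)*(k + 7)/36.
Δs = 15*(-k - 5)/(k**5 + 19*k**4 + 131*k**3 + 401*k**2 + 540*k + 252), as required.
Telescope: S(n) = s_(n+1) − s_(2) = 5*(-n**3 - 12*n**2 - 41*n - 30)/(12*(n**3 + 12*n**2 + 41*n + 42)) − (-35/96) = 5*(-n**3 - 12*n**2 - 41*n + 54)/(96*(n**3 + 12*n**2 + 41*n + 42)).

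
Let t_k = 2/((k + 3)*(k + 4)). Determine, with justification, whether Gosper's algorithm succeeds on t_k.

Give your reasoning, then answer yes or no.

Yes. s_k = 2*k/(3*(k + 3)).

t_(k+1)/t_k = (k + 3)/(k + 5).
A = k + 3, B = k + 5, C = 1.
Solve (k + 3)·f(k+1) − (k + 4)·f(k) = 1.
Bound: deg f ≤ 1.
Solve for f: f(k) = k/3 (degree 1 ≤ 1).
So s_k = (B(k−1)f/C)·t_k = (k*(k + 4)/3)·t_k = 2*k/(3*(k + 3)).
Verify: 2/(k**2 + 7*k + 12) matches t_k.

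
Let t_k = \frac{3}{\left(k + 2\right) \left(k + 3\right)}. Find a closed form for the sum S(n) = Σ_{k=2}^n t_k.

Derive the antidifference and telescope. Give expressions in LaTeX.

S(n) = \frac{3 \left(n - 1\right)}{4 \left(n + 3\right)}

Ratio r(k) = (k + 2)/(k + 4).
Normal form (A,B,C) = (k + 2, k + 4, 1).
Key eq: (k + 2)·f(k+1) = (k + 3)·f(k) + (1).
Degrees (1,1,0) ⇒ d ≤ 1.
Coefficient equations give f(k) = k/2.
So s_k = (B(k−1)f/C)·t_k = (k*(k + 3)/2)·t_k = 3*k/(2*(k + 2)).
s_(k+1) − s_k = 3/(k**2 + 5*k + 6) = t_k.
Telescope: S(n) = s_(n+1) − s_(2) = 3*(n + 1)/(2*(n + 3)) − (3/4) = 3*(n - 1)/(4*(n + 3)).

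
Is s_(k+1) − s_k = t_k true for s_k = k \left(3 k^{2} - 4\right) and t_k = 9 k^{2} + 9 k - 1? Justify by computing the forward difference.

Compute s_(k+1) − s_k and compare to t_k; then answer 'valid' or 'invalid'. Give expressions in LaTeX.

valid; difference matches t_k

s_(k+1) = (k + 1)*(3*(k + 1)**2 - 4)
s_(k+1) − s_k = 9*k**2 + 9*k - 1
(s_(k+1) − s_k) − t_k = 0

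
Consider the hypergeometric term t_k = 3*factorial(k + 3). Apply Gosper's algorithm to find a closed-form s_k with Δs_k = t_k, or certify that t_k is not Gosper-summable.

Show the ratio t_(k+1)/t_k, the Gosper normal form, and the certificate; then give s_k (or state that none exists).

Step 1: r(k) = k + 4.
A = k + 4, B = 1, C = 1.
Set up (k + 4)·f(k+1) − (1)·f(k) − (1) = 0.
Degrees (1,0,0) ⇒ d ≤ -1.
deg f ≤ -1 is impossible — no certificate.

not Gosper-summable; s_k does not exist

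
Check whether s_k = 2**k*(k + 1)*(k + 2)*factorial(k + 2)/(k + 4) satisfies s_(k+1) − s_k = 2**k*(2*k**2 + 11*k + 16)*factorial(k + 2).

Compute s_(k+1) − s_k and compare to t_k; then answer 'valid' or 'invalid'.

s_(k+1) = 2**(k + 1)*(k + 2)*(k + 3)*factorial(k + 3)/(k + 5)
s_(k+1) − s_k = 2**k*(k + 2)*(2*k**3 + 19*k**2 + 60*k + 67)*factorial(k + 2)/((k + 4)*(k + 5))
(s_(k+1) − s_k) − t_k = -3*2**k*(2*k**3 + 19*k**2 + 59*k + 62)*factorial(k + 2)/((k + 4)*(k + 5))

Invalid: residual -3*2**k*(2*k**3 + 19*k**2 + 59*k + 62)*factorial(k + 2)/((k + 4)*(k + 5)) ≠ 0.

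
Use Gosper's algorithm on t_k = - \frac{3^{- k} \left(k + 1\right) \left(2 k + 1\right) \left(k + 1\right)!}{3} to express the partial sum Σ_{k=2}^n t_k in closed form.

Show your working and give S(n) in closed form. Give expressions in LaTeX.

The ratio is (k + 2)**2*(2*k + 3)/(3*(k + 1)*(2*k + 1)).
Normal form (A,B,C) = (k/3 + 2/3, 1, k**2 + 3*k/2 + 1/2).
Set up (k/3 + 2/3)·f(k+1) − (1)·f(k) − (k**2 + 3*k/2 + 1/2) = 0.
deg f ≤ 1 (via 1,0,2).
Solve for f: f(k) = 3*(2*k + 3)/2 (degree 1 ≤ 1).
R(k) = B(k−1)·f(k)/C(k) = 3*(2*k + 3)/((k + 1)*(2*k + 1)); s_k = R·t_k = -(2*k + 3)*factorial(k + 1)/3**k.
s_(k+1) − s_k = -(k + 1)*(2*k + 1)*factorial(k + 1)/(3*3**k) = t_k.
s_(n+1) = -3**(-n - 1)*(2*n + 5)*factorial(n + 2) and s_(2) = -14/3, so S(n) = 3**(-n - 1)*(14*3**n - 2*n**3*factorial(n) - 11*n**2*factorial(n) - 19*n*factorial(n) - 10*factorial(n)).

S(n) = 3^{- n - 1} \left(14 \cdot 3^{n} - 2 n^{3} n! - 11 n^{2} n! - 19 n n! - 10 n!\right)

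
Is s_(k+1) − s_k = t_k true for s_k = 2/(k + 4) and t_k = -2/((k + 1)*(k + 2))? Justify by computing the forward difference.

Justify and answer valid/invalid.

Invalid: residual 12*(k + 3)/(k**4 + 12*k**3 + 49*k**2 + 78*k + 40) ≠ 0.

s_(k+1) = 2/(k + 5)
s_(k+1) − s_k = -2/((k + 4)*(k + 5))
(s_(k+1) − s_k) − t_k = 12*(k + 3)/(k**4 + 12*k**3 + 49*k**2 + 78*k + 40)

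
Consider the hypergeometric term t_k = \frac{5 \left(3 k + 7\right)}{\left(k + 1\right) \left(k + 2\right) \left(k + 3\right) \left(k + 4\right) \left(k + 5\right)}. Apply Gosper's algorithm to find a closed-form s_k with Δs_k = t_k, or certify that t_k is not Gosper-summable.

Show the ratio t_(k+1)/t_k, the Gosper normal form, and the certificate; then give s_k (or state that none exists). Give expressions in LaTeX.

Ratio r(k) = (k + 1)*(3*k + 10)/((k + 6)*(3*k + 7)).
Take A(k)=k + 1, B(k)=k + 6, C(k)=k + 7/3.
f must satisfy (k + 1)·f(k+1) − (k + 5)·f(k) = k + 7/3.
deg f ≤ 4 (via 1,1,1).
Coefficient equations give f(k) = k*(k + 2)*(k**2 + 8*k + 19)/36.
So s_k = (B(k−1)f/C)·t_k = (k*(k + 2)*(k + 5)*(k**2 + 8*k + 19)/(12*(3*k + 7)))·t_k = 5*k*(k**2 + 8*k + 19)/(12*(k**3 + 8*k**2 + 19*k + 12)).
Δs = 5*(3*k + 7)/(k**5 + 15*k**4 + 85*k**3 + 225*k**2 + 274*k + 120), as required.

s_k = \frac{5 k \left(k^{2} + 8 k + 19\right)}{12 \left(k^{3} + 8 k^{2} + 19 k + 12\right)}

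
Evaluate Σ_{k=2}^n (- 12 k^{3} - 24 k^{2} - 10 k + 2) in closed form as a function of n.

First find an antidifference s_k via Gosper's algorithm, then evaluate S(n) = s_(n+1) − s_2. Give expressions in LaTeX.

S(n) = - 3 n^{4} - 14 n^{3} - 20 n^{2} - 7 n + 44

Compute t_(k+1)/t_k: get (6*k**3 + 30*k**2 + 47*k + 22)/(6*k**3 + 12*k**2 + 5*k - 1).
Take A(k)=1, B(k)=1, C(k)=k**3 + 2*k**2 + 5*k/6 - 1/6.
Solve (1)·f(k+1) − (1)·f(k) = k**3 + 2*k**2 + 5*k/6 - 1/6.
Degrees (0,0,3) ⇒ d ≤ 4.
A polynomial solution: f(k) = k*(k + 1)*(3*k**2 - k - 3)/12.
Get s_k = R·t_k = k*(-3*k**3 - 2*k**2 + 4*k + 3) with R(k) = B(k−1)f(k)/C(k) = k*(3*k**2 - k - 3)/(2*(6*k**2 + 6*k - 1)).
Δs = -12*k**3 - 24*k**2 - 10*k + 2, as required.
s_(n+1) = -3*n**4 - 14*n**3 - 20*n**2 - 7*n + 2 and s_(2) = -42, so S(n) = -3*n**4 - 14*n**3 - 20*n**2 - 7*n + 44.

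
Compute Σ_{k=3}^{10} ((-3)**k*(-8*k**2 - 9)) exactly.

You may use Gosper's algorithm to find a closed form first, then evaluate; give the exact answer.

Σ = -37554840

The ratio is 3*(-8*(k + 1)**2 - 9)/(8*k**2 + 9).
Factor: A=-3; B=1; C=k**2 + 9/8.
Set up (-3)·f(k+1) − (1)·f(k) − (k**2 + 9/8) = 0.
From deg A=0, deg B=0, deg C=2: d=2.
Coefficient equations give f(k) = -(2*k**2 - 3*k + 3)/8.
So s_k = (B(k−1)f/C)·t_k = (-(2*k**2 - 3*k + 3)/(8*k**2 + 9))·t_k = (-3)**k*(2*k**2 - 3*k + 3).
s_(k+1) − s_k = (-3)**k*(-8*k**2 - 9) = t_k.
Evaluate s at k=11 and k=3: -37555164 and -324; difference -37554840.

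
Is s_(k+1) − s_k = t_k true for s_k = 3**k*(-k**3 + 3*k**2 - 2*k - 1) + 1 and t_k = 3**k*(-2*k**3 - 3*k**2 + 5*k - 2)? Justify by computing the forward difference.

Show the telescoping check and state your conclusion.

valid; difference matches t_k

s_(k+1) = -3**(k + 1)*k**3 + 3**(k + 1)*k - 3**(k + 1) + 1
s_(k+1) − s_k = 3**k*(-2*k**3 - 3*k**2 + 5*k - 2)
(s_(k+1) − s_k) − t_k = 0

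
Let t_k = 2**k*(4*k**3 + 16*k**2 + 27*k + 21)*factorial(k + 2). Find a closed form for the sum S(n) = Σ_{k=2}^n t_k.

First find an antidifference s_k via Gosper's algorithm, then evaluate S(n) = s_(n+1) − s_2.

S(n) = 4*2**n*n**2*factorial(n + 3) + 6*2**n*n*factorial(n + 3) + 8*2**n*factorial(n + 3) - 864

The ratio is 2*(4*k**4 + 40*k**3 + 155*k**2 + 281*k + 204)/(4*k**3 + 16*k**2 + 27*k + 21).
Factor: A=2*k + 6; B=1; C=k**3 + 4*k**2 + 27*k/4 + 21/4.
Set up (2*k + 6)·f(k+1) − (1)·f(k) − (k**3 + 4*k**2 + 27*k/4 + 21/4) = 0.
Degrees (1,0,3) ⇒ d ≤ 2.
Match coefficients ⇒ f(k) = (2*k**2 - k + 3)/4.
So s_k = (B(k−1)f/C)·t_k = ((2*k**2 - k + 3)/(4*k**3 + 16*k**2 + 27*k + 21))·t_k = 2**k*(2*k**2 - k + 3)*factorial(k + 2).
Check: Δs_k = 2**k*(4*k**3 + 16*k**2 + 27*k + 21)*factorial(k + 2). ✓
s_(n+1) = 2**(n + 1)*(2*n**2 + 3*n + 4)*factorial(n + 3) and s_(2) = 864, so S(n) = 4*2**n*n**2*factorial(n + 3) + 6*2**n*n*factorial(n + 3) + 8*2**n*factorial(n + 3) - 864.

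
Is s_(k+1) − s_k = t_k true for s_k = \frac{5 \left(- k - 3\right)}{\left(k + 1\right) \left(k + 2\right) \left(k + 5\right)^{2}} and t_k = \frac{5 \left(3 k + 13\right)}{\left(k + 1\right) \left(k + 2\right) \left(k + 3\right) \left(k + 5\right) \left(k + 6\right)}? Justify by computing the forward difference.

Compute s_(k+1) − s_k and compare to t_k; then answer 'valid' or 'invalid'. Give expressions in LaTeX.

s_(k+1) = 5*(-k - 4)/((k + 2)*(k + 3)*(k + 6)**2)
s_(k+1) − s_k = 5*(-(k + 1)*(k + 4)*(k + 5)**2 + (k + 3)**2*(k + 6)**2)/((k + 1)*(k + 2)*(k + 3)*(k + 5)**2*(k + 6)**2)
(s_(k+1) − s_k) − t_k = 10*(-4*k**2 - 37*k - 83)/(k**7 + 28*k**6 + 324*k**5 + 1994*k**4 + 6983*k**3 + 13746*k**2 + 13860*k + 5400)

Invalid: residual \frac{10 \left(- 4 k^{2} - 37 k - 83\right)}{k^{7} + 28 k^{6} + 324 k^{5} + 1994 k^{4} + 6983 k^{3} + 13746 k^{2} + 13860 k + 5400} ≠ 0.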